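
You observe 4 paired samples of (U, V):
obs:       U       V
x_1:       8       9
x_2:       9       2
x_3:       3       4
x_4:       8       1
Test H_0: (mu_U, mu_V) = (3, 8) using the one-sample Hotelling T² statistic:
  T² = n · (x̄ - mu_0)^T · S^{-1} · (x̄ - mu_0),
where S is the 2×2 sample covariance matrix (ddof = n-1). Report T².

Step 1 — sample mean vector:
  mean(U) = (8 + 9 + 3 + 8) / 4 = 28/4 = 7
  mean(V) = (9 + 2 + 4 + 1) / 4 = 16/4 = 4
  x̄ = (7, 4),  deviation x̄ - mu_0 = (7, 4) - (3, 8) = (4, -4).

Step 2 — sample covariance matrix, S[i,j] = (1/(n-1)) · Σ_k (x_{k,i} - mean_i) · (x_{k,j} - mean_j), divisor n-1 = 3:
  S[U,U] = ((1)·(1) + (2)·(2) + (-4)·(-4) + (1)·(1)) / 3 = 22/3 = 7.3333
  S[U,V] = ((1)·(5) + (2)·(-2) + (-4)·(0) + (1)·(-3)) / 3 = -2/3 = -0.6667
  S[V,V] = ((5)·(5) + (-2)·(-2) + (0)·(0) + (-3)·(-3)) / 3 = 38/3 = 12.6667
  S = [[7.3333, -0.6667],
 [-0.6667, 12.6667]].

Step 3 — invert S. det(S) = 7.3333·12.6667 - (-0.6667)² = 92.4444.
  S^{-1} = (1/det) · [[d, -b], [-b, a]] = [[0.137, 0.0072],
 [0.0072, 0.0793]].

Step 4 — quadratic form (x̄ - mu_0)^T · S^{-1} · (x̄ - mu_0):
  S^{-1} · (x̄ - mu_0) = (0.5192, -0.2885),
  (x̄ - mu_0)^T · [...] = (4)·(0.5192) + (-4)·(-0.2885) = 3.2308.

Step 5 — scale by n: T² = 4 · 3.2308 = 12.9231.

T² ≈ 12.9231


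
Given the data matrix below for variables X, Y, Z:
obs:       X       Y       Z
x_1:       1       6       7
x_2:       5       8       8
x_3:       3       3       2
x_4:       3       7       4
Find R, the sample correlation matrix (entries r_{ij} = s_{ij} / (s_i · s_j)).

Step 1 — column means:
  mean(X) = (1 + 5 + 3 + 3) / 4 = 12/4 = 3
  mean(Y) = (6 + 8 + 3 + 7) / 4 = 24/4 = 6
  mean(Z) = (7 + 8 + 2 + 4) / 4 = 21/4 = 5.25

Step 2 — sample variances and covariances s[i,j] = (1/(n-1)) · Σ_k (x_{k,i} - mean_i) · (x_{k,j} - mean_j), with n-1 = 3:
  s[X,X] = ((-2)·(-2) + (2)·(2) + (0)·(0) + (0)·(0)) / 3 = 8/3 = 2.6667
  s[X,Y] = ((-2)·(0) + (2)·(2) + (0)·(-3) + (0)·(1)) / 3 = 4/3 = 1.3333
  s[X,Z] = ((-2)·(1.75) + (2)·(2.75) + (0)·(-3.25) + (0)·(-1.25)) / 3 = 2/3 = 0.6667
  s[Y,Y] = ((0)·(0) + (2)·(2) + (-3)·(-3) + (1)·(1)) / 3 = 14/3 = 4.6667
  s[Y,Z] = ((0)·(1.75) + (2)·(2.75) + (-3)·(-3.25) + (1)·(-1.25)) / 3 = 14/3 = 4.6667
  s[Z,Z] = ((1.75)·(1.75) + (2.75)·(2.75) + (-3.25)·(-3.25) + (-1.25)·(-1.25)) / 3 = 22.75/3 = 7.5833
  Sample standard deviations s_i = √(s[i,i]):
  s(X) = √(2.6667) = 1.633
  s(Y) = √(4.6667) = 2.1602
  s(Z) = √(7.5833) = 2.7538

Step 3 — r_{ij} = s_{ij} / (s_i · s_j):
  r[X,X] = 1 (diagonal).
  r[X,Y] = 1.3333 / (1.633 · 2.1602) = 1.3333 / 3.5277 = 0.378
  r[X,Z] = 0.6667 / (1.633 · 2.7538) = 0.6667 / 4.4969 = 0.1482
  r[Y,Y] = 1 (diagonal).
  r[Y,Z] = 4.6667 / (2.1602 · 2.7538) = 4.6667 / 5.9489 = 0.7845
  r[Z,Z] = 1 (diagonal).

R is symmetric with unit diagonal. Assembling:

R = [[1, 0.378, 0.1482],
 [0.378, 1, 0.7845],
 [0.1482, 0.7845, 1]]


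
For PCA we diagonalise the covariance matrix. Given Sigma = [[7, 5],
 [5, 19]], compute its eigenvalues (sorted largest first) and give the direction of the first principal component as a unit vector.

Step 1 — characteristic polynomial of 2×2 Sigma:
  det(Sigma - λI) = λ² - trace · λ + det = 0.
  trace = 7 + 19 = 26, det = 7·19 - (5)² = 108.
Step 2 — discriminant:
  Δ = trace² - 4·det = 676 - 432 = 244.
Step 3 — eigenvalues:
  λ = (trace ± √Δ)/2 = (26 ± 15.6205)/2,
  λ_1 = 20.8102,  λ_2 = 5.1898.

Step 4 — unit eigenvector for λ_1: solve (Sigma - λ_1 I)v = 0. First row:
  (7 - 20.8102)·v_x + (5)·v_y = 0, i.e. (-13.8102)·v_x + (5)·v_y = 0,
  so v ∝ (b, λ_1 - a) = (5, 13.8102) = u.
  ||u|| = √((5)² + (13.8102)²) = √(215.723) ≈ 14.6875,
  v_1 = u/||u|| ≈ (0.3404, 0.9403) (||v_1|| = 1).

λ_1 = 20.8102,  λ_2 = 5.1898;  v_1 ≈ (0.3404, 0.9403)


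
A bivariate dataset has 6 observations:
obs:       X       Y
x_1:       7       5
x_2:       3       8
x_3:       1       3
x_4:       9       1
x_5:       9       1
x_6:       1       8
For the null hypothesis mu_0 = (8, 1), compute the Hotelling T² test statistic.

Step 1 — sample mean vector:
  mean(X) = (7 + 3 + 1 + 9 + 9 + 1) / 6 = 30/6 = 5
  mean(Y) = (5 + 8 + 3 + 1 + 1 + 8) / 6 = 26/6 = 4.3333
  x̄ = (5, 4.3333),  deviation x̄ - mu_0 = (5, 4.3333) - (8, 1) = (-3, 3.3333).

Step 2 — sample covariance matrix, S[i,j] = (1/(n-1)) · Σ_k (x_{k,i} - mean_i) · (x_{k,j} - mean_j), divisor n-1 = 5:
  S[X,X] = ((2)·(2) + (-2)·(-2) + (-4)·(-4) + (4)·(4) + (4)·(4) + (-4)·(-4)) / 5 = 72/5 = 14.4
  S[X,Y] = ((2)·(0.6667) + (-2)·(3.6667) + (-4)·(-1.3333) + (4)·(-3.3333) + (4)·(-3.3333) + (-4)·(3.6667)) / 5 = -42/5 = -8.4
  S[Y,Y] = ((0.6667)·(0.6667) + (3.6667)·(3.6667) + (-1.3333)·(-1.3333) + (-3.3333)·(-3.3333) + (-3.3333)·(-3.3333) + (3.6667)·(3.6667)) / 5 = 51.3333/5 = 10.2667
  S = [[14.4, -8.4],
 [-8.4, 10.2667]].

Step 3 — invert S. det(S) = 14.4·10.2667 - (-8.4)² = 77.28.
  S^{-1} = (1/det) · [[d, -b], [-b, a]] = [[0.1329, 0.1087],
 [0.1087, 0.1863]].

Step 4 — quadratic form (x̄ - mu_0)^T · S^{-1} · (x̄ - mu_0):
  S^{-1} · (x̄ - mu_0) = (-0.0362, 0.295),
  (x̄ - mu_0)^T · [...] = (-3)·(-0.0362) + (3.3333)·(0.295) = 1.0921.

Step 5 — scale by n: T² = 6 · 1.0921 = 6.5528.

T² ≈ 6.5528


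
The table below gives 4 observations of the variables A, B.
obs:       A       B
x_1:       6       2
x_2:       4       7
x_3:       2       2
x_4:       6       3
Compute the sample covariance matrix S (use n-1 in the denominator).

Step 1 — column means:
  mean(A) = (6 + 4 + 2 + 6) / 4 = 18/4 = 4.5
  mean(B) = (2 + 7 + 2 + 3) / 4 = 14/4 = 3.5

Step 2 — sample covariance S[i,j] = (1/(n-1)) · Σ_k (x_{k,i} - mean_i) · (x_{k,j} - mean_j), with n-1 = 3.
  S[A,A] = ((1.5)·(1.5) + (-0.5)·(-0.5) + (-2.5)·(-2.5) + (1.5)·(1.5)) / 3 = 11/3 = 3.6667
  S[A,B] = ((1.5)·(-1.5) + (-0.5)·(3.5) + (-2.5)·(-1.5) + (1.5)·(-0.5)) / 3 = -1/3 = -0.3333
  S[B,B] = ((-1.5)·(-1.5) + (3.5)·(3.5) + (-1.5)·(-1.5) + (-0.5)·(-0.5)) / 3 = 17/3 = 5.6667

S is symmetric (S[j,i] = S[i,j]). Assembling:

S = [[3.6667, -0.3333],
 [-0.3333, 5.6667]]


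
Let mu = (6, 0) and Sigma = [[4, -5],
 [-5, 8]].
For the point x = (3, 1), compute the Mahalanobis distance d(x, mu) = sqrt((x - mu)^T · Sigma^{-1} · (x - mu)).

Step 1 — centre the observation: (x - mu) = (-3, 1).

Step 2 — invert Sigma. det(Sigma) = 4·8 - (-5)² = 7.
  Sigma^{-1} = (1/det) · [[d, -b], [-b, a]] = [[1.1429, 0.7143],
 [0.7143, 0.5714]].

Step 3 — form the quadratic (x - mu)^T · Sigma^{-1} · (x - mu):
  Sigma^{-1} · (x - mu) = (-2.7143, -1.5714).
  (x - mu)^T · [Sigma^{-1} · (x - mu)] = (-3)·(-2.7143) + (1)·(-1.5714) = 6.5714.

Step 4 — take square root: d = √(6.5714) ≈ 2.5635.

d(x, mu) = √(6.5714) ≈ 2.5635


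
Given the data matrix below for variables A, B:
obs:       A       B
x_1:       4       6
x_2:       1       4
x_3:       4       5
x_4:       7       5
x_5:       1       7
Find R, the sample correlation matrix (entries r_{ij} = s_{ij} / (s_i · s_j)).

Step 1 — column means:
  mean(A) = (4 + 1 + 4 + 7 + 1) / 5 = 17/5 = 3.4
  mean(B) = (6 + 4 + 5 + 5 + 7) / 5 = 27/5 = 5.4

Step 2 — sample variances and covariances s[i,j] = (1/(n-1)) · Σ_k (x_{k,i} - mean_i) · (x_{k,j} - mean_j), with n-1 = 4:
  s[A,A] = ((0.6)·(0.6) + (-2.4)·(-2.4) + (0.6)·(0.6) + (3.6)·(3.6) + (-2.4)·(-2.4)) / 4 = 25.2/4 = 6.3
  s[A,B] = ((0.6)·(0.6) + (-2.4)·(-1.4) + (0.6)·(-0.4) + (3.6)·(-0.4) + (-2.4)·(1.6)) / 4 = -1.8/4 = -0.45
  s[B,B] = ((0.6)·(0.6) + (-1.4)·(-1.4) + (-0.4)·(-0.4) + (-0.4)·(-0.4) + (1.6)·(1.6)) / 4 = 5.2/4 = 1.3
  Sample standard deviations s_i = √(s[i,i]):
  s(A) = √(6.3) = 2.51
  s(B) = √(1.3) = 1.1402

Step 3 — r_{ij} = s_{ij} / (s_i · s_j):
  r[A,A] = 1 (diagonal).
  r[A,B] = -0.45 / (2.51 · 1.1402) = -0.45 / 2.8618 = -0.1572
  r[B,B] = 1 (diagonal).

R is symmetric with unit diagonal. Assembling:

R = [[1, -0.1572],
 [-0.1572, 1]]


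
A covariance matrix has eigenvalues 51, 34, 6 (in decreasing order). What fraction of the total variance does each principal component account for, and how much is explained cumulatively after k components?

Step 1 — total variance = trace(Sigma) = Σ λ_i = 51 + 34 + 6 = 91.

Step 2 — fraction explained by component i = λ_i / Σ λ:
  PC1: 51/91 = 0.5604
  PC2: 34/91 = 0.3736
  PC3: 6/91 = 0.0659

Step 3 — cumulative fraction after k components = (λ_1 + ... + λ_k) / Σ λ:
  k = 1: 51/91 = 0.5604
  k = 2: (51 + 34)/91 = 85/91 = 0.9341
  k = 3: (51 + 34 + 6)/91 = 91/91 = 1

Summary (fraction, with percent):

explained: PC1 0.5604 (56.04%), PC2 0.3736 (37.36%), PC3 0.0659 (6.59%);  cumulative: 0.5604, 0.9341, 1


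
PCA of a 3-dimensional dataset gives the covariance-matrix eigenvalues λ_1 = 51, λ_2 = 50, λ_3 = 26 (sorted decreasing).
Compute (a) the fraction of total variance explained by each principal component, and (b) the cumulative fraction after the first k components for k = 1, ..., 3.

Step 1 — total variance = trace(Sigma) = Σ λ_i = 51 + 50 + 26 = 127.

Step 2 — fraction explained by component i = λ_i / Σ λ:
  PC1: 51/127 = 0.4016
  PC2: 50/127 = 0.3937
  PC3: 26/127 = 0.2047

Step 3 — cumulative fraction after k components = (λ_1 + ... + λ_k) / Σ λ:
  k = 1: 51/127 = 0.4016
  k = 2: (51 + 50)/127 = 101/127 = 0.7953
  k = 3: (51 + 50 + 26)/127 = 127/127 = 1

Summary (fraction, with percent):

explained: PC1 0.4016 (40.16%), PC2 0.3937 (39.37%), PC3 0.2047 (20.47%);  cumulative: 0.4016, 0.7953, 1


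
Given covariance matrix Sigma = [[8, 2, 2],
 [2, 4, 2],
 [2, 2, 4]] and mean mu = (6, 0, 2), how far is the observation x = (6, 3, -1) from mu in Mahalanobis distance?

Step 1 — centre the observation: (x - mu) = (0, 3, -3).

Step 2 — invert Sigma (cofactor / det for 3×3, or solve directly):
  Sigma^{-1} = [[0.15, -0.05, -0.05],
 [-0.05, 0.35, -0.15],
 [-0.05, -0.15, 0.35]].

Step 3 — form the quadratic (x - mu)^T · Sigma^{-1} · (x - mu):
  Sigma^{-1} · (x - mu) = (0, 1.5, -1.5).
  (x - mu)^T · [Sigma^{-1} · (x - mu)] = (0)·(0) + (3)·(1.5) + (-3)·(-1.5) = 9.

Step 4 — take square root: d = √(9) ≈ 3.

d(x, mu) = √(9) ≈ 3


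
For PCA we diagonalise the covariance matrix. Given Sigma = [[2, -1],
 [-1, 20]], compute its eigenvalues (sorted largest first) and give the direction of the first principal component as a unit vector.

Step 1 — characteristic polynomial of 2×2 Sigma:
  det(Sigma - λI) = λ² - trace · λ + det = 0.
  trace = 2 + 20 = 22, det = 2·20 - (-1)² = 39.
Step 2 — discriminant:
  Δ = trace² - 4·det = 484 - 156 = 328.
Step 3 — eigenvalues:
  λ = (trace ± √Δ)/2 = (22 ± 18.1108)/2,
  λ_1 = 20.0554,  λ_2 = 1.9446.

Step 4 — unit eigenvector for λ_1: solve (Sigma - λ_1 I)v = 0. First row:
  (2 - 20.0554)·v_x + (-1)·v_y = 0, i.e. (-18.0554)·v_x + (-1)·v_y = 0,
  so v ∝ (b, λ_1 - a) = (-1, 18.0554); multiply by -1 so the first entry is positive: u = (1, -18.0554).
  ||u|| = √((1)² + (-18.0554)²) = √(326.9969) ≈ 18.0831,
  v_1 = u/||u|| ≈ (0.0553, -0.9985) (||v_1|| = 1).

λ_1 = 20.0554,  λ_2 = 1.9446;  v_1 ≈ (0.0553, -0.9985)


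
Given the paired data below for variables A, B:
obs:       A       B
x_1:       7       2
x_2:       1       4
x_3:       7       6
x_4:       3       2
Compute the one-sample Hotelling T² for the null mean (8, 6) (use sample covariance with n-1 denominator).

Step 1 — sample mean vector:
  mean(A) = (7 + 1 + 7 + 3) / 4 = 18/4 = 4.5
  mean(B) = (2 + 4 + 6 + 2) / 4 = 14/4 = 3.5
  x̄ = (4.5, 3.5),  deviation x̄ - mu_0 = (4.5, 3.5) - (8, 6) = (-3.5, -2.5).

Step 2 — sample covariance matrix, S[i,j] = (1/(n-1)) · Σ_k (x_{k,i} - mean_i) · (x_{k,j} - mean_j), divisor n-1 = 3:
  S[A,A] = ((2.5)·(2.5) + (-3.5)·(-3.5) + (2.5)·(2.5) + (-1.5)·(-1.5)) / 3 = 27/3 = 9
  S[A,B] = ((2.5)·(-1.5) + (-3.5)·(0.5) + (2.5)·(2.5) + (-1.5)·(-1.5)) / 3 = 3/3 = 1
  S[B,B] = ((-1.5)·(-1.5) + (0.5)·(0.5) + (2.5)·(2.5) + (-1.5)·(-1.5)) / 3 = 11/3 = 3.6667
  S = [[9, 1],
 [1, 3.6667]].

Step 3 — invert S. det(S) = 9·3.6667 - (1)² = 32.
  S^{-1} = (1/det) · [[d, -b], [-b, a]] = [[0.1146, -0.0312],
 [-0.0312, 0.2812]].

Step 4 — quadratic form (x̄ - mu_0)^T · S^{-1} · (x̄ - mu_0):
  S^{-1} · (x̄ - mu_0) = (-0.3229, -0.5938),
  (x̄ - mu_0)^T · [...] = (-3.5)·(-0.3229) + (-2.5)·(-0.5938) = 2.6146.

Step 5 — scale by n: T² = 4 · 2.6146 = 10.4583.

T² ≈ 10.4583


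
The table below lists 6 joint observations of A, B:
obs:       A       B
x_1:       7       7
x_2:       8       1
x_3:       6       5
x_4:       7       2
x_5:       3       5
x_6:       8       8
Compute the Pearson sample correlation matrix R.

Step 1 — column means:
  mean(A) = (7 + 8 + 6 + 7 + 3 + 8) / 6 = 39/6 = 6.5
  mean(B) = (7 + 1 + 5 + 2 + 5 + 8) / 6 = 28/6 = 4.6667

Step 2 — sample variances and covariances s[i,j] = (1/(n-1)) · Σ_k (x_{k,i} - mean_i) · (x_{k,j} - mean_j), with n-1 = 5:
  s[A,A] = ((0.5)·(0.5) + (1.5)·(1.5) + (-0.5)·(-0.5) + (0.5)·(0.5) + (-3.5)·(-3.5) + (1.5)·(1.5)) / 5 = 17.5/5 = 3.5
  s[A,B] = ((0.5)·(2.3333) + (1.5)·(-3.6667) + (-0.5)·(0.3333) + (0.5)·(-2.6667) + (-3.5)·(0.3333) + (1.5)·(3.3333)) / 5 = -2/5 = -0.4
  s[B,B] = ((2.3333)·(2.3333) + (-3.6667)·(-3.6667) + (0.3333)·(0.3333) + (-2.6667)·(-2.6667) + (0.3333)·(0.3333) + (3.3333)·(3.3333)) / 5 = 37.3333/5 = 7.4667
  Sample standard deviations s_i = √(s[i,i]):
  s(A) = √(3.5) = 1.8708
  s(B) = √(7.4667) = 2.7325

Step 3 — r_{ij} = s_{ij} / (s_i · s_j):
  r[A,A] = 1 (diagonal).
  r[A,B] = -0.4 / (1.8708 · 2.7325) = -0.4 / 5.1121 = -0.0782
  r[B,B] = 1 (diagonal).

R is symmetric with unit diagonal. Assembling:

R = [[1, -0.0782],
 [-0.0782, 1]]


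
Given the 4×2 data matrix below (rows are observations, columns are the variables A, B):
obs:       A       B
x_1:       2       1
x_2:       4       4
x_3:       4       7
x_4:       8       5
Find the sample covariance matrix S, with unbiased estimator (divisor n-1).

Step 1 — column means:
  mean(A) = (2 + 4 + 4 + 8) / 4 = 18/4 = 4.5
  mean(B) = (1 + 4 + 7 + 5) / 4 = 17/4 = 4.25

Step 2 — sample covariance S[i,j] = (1/(n-1)) · Σ_k (x_{k,i} - mean_i) · (x_{k,j} - mean_j), with n-1 = 3.
  S[A,A] = ((-2.5)·(-2.5) + (-0.5)·(-0.5) + (-0.5)·(-0.5) + (3.5)·(3.5)) / 3 = 19/3 = 6.3333
  S[A,B] = ((-2.5)·(-3.25) + (-0.5)·(-0.25) + (-0.5)·(2.75) + (3.5)·(0.75)) / 3 = 9.5/3 = 3.1667
  S[B,B] = ((-3.25)·(-3.25) + (-0.25)·(-0.25) + (2.75)·(2.75) + (0.75)·(0.75)) / 3 = 18.75/3 = 6.25

S is symmetric (S[j,i] = S[i,j]). Assembling:

S = [[6.3333, 3.1667],
 [3.1667, 6.25]]


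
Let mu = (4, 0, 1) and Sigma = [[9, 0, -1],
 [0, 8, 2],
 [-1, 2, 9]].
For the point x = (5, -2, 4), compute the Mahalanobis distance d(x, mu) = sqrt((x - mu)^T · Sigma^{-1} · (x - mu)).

Step 1 — centre the observation: (x - mu) = (1, -2, 3).

Step 2 — invert Sigma (cofactor / det for 3×3, or solve directly):
  Sigma^{-1} = [[0.1126, -0.0033, 0.0132],
 [-0.0033, 0.1325, -0.0298],
 [0.0132, -0.0298, 0.1192]].

Step 3 — form the quadratic (x - mu)^T · Sigma^{-1} · (x - mu):
  Sigma^{-1} · (x - mu) = (0.1589, -0.3576, 0.4305).
  (x - mu)^T · [Sigma^{-1} · (x - mu)] = (1)·(0.1589) + (-2)·(-0.3576) + (3)·(0.4305) = 2.1656.

Step 4 — take square root: d = √(2.1656) ≈ 1.4716.

d(x, mu) = √(2.1656) ≈ 1.4716


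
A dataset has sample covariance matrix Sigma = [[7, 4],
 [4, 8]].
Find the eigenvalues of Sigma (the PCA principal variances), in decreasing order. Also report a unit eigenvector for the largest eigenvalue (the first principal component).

Step 1 — characteristic polynomial of 2×2 Sigma:
  det(Sigma - λI) = λ² - trace · λ + det = 0.
  trace = 7 + 8 = 15, det = 7·8 - (4)² = 40.
Step 2 — discriminant:
  Δ = trace² - 4·det = 225 - 160 = 65.
Step 3 — eigenvalues:
  λ = (trace ± √Δ)/2 = (15 ± 8.0623)/2,
  λ_1 = 11.5311,  λ_2 = 3.4689.

Step 4 — unit eigenvector for λ_1: solve (Sigma - λ_1 I)v = 0. First row:
  (7 - 11.5311)·v_x + (4)·v_y = 0, i.e. (-4.5311)·v_x + (4)·v_y = 0,
  so v ∝ (b, λ_1 - a) = (4, 4.5311) = u.
  ||u|| = √((4)² + (4.5311)²) = √(36.5311) ≈ 6.0441,
  v_1 = u/||u|| ≈ (0.6618, 0.7497) (||v_1|| = 1).

λ_1 = 11.5311,  λ_2 = 3.4689;  v_1 ≈ (0.6618, 0.7497)


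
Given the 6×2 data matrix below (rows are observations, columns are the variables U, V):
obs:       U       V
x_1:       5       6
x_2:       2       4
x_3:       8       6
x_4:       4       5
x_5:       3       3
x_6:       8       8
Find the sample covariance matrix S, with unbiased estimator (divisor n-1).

Step 1 — column means:
  mean(U) = (5 + 2 + 8 + 4 + 3 + 8) / 6 = 30/6 = 5
  mean(V) = (6 + 4 + 6 + 5 + 3 + 8) / 6 = 32/6 = 5.3333

Step 2 — sample covariance S[i,j] = (1/(n-1)) · Σ_k (x_{k,i} - mean_i) · (x_{k,j} - mean_j), with n-1 = 5.
  S[U,U] = ((0)·(0) + (-3)·(-3) + (3)·(3) + (-1)·(-1) + (-2)·(-2) + (3)·(3)) / 5 = 32/5 = 6.4
  S[U,V] = ((0)·(0.6667) + (-3)·(-1.3333) + (3)·(0.6667) + (-1)·(-0.3333) + (-2)·(-2.3333) + (3)·(2.6667)) / 5 = 19/5 = 3.8
  S[V,V] = ((0.6667)·(0.6667) + (-1.3333)·(-1.3333) + (0.6667)·(0.6667) + (-0.3333)·(-0.3333) + (-2.3333)·(-2.3333) + (2.6667)·(2.6667)) / 5 = 15.3333/5 = 3.0667

S is symmetric (S[j,i] = S[i,j]). Assembling:

S = [[6.4, 3.8],
 [3.8, 3.0667]]


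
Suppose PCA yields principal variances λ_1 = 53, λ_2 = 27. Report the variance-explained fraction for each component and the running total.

Step 1 — total variance = trace(Sigma) = Σ λ_i = 53 + 27 = 80.

Step 2 — fraction explained by component i = λ_i / Σ λ:
  PC1: 53/80 = 0.6625
  PC2: 27/80 = 0.3375

Step 3 — cumulative fraction after k components = (λ_1 + ... + λ_k) / Σ λ:
  k = 1: 53/80 = 0.6625
  k = 2: (53 + 27)/80 = 80/80 = 1

Summary (fraction, with percent):

explained: PC1 0.6625 (66.25%), PC2 0.3375 (33.75%);  cumulative: 0.6625, 1


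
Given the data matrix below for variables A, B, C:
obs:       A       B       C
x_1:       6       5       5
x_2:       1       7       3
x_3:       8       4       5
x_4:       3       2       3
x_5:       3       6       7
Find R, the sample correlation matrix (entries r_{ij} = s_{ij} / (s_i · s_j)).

Step 1 — column means:
  mean(A) = (6 + 1 + 8 + 3 + 3) / 5 = 21/5 = 4.2
  mean(B) = (5 + 7 + 4 + 2 + 6) / 5 = 24/5 = 4.8
  mean(C) = (5 + 3 + 5 + 3 + 7) / 5 = 23/5 = 4.6

Step 2 — sample variances and covariances s[i,j] = (1/(n-1)) · Σ_k (x_{k,i} - mean_i) · (x_{k,j} - mean_j), with n-1 = 4:
  s[A,A] = ((1.8)·(1.8) + (-3.2)·(-3.2) + (3.8)·(3.8) + (-1.2)·(-1.2) + (-1.2)·(-1.2)) / 4 = 30.8/4 = 7.7
  s[A,B] = ((1.8)·(0.2) + (-3.2)·(2.2) + (3.8)·(-0.8) + (-1.2)·(-2.8) + (-1.2)·(1.2)) / 4 = -7.8/4 = -1.95
  s[A,C] = ((1.8)·(0.4) + (-3.2)·(-1.6) + (3.8)·(0.4) + (-1.2)·(-1.6) + (-1.2)·(2.4)) / 4 = 6.4/4 = 1.6
  s[B,B] = ((0.2)·(0.2) + (2.2)·(2.2) + (-0.8)·(-0.8) + (-2.8)·(-2.8) + (1.2)·(1.2)) / 4 = 14.8/4 = 3.7
  s[B,C] = ((0.2)·(0.4) + (2.2)·(-1.6) + (-0.8)·(0.4) + (-2.8)·(-1.6) + (1.2)·(2.4)) / 4 = 3.6/4 = 0.9
  s[C,C] = ((0.4)·(0.4) + (-1.6)·(-1.6) + (0.4)·(0.4) + (-1.6)·(-1.6) + (2.4)·(2.4)) / 4 = 11.2/4 = 2.8
  Sample standard deviations s_i = √(s[i,i]):
  s(A) = √(7.7) = 2.7749
  s(B) = √(3.7) = 1.9235
  s(C) = √(2.8) = 1.6733

Step 3 — r_{ij} = s_{ij} / (s_i · s_j):
  r[A,A] = 1 (diagonal).
  r[A,B] = -1.95 / (2.7749 · 1.9235) = -1.95 / 5.3376 = -0.3653
  r[A,C] = 1.6 / (2.7749 · 1.6733) = 1.6 / 4.6433 = 0.3446
  r[B,B] = 1 (diagonal).
  r[B,C] = 0.9 / (1.9235 · 1.6733) = 0.9 / 3.2187 = 0.2796
  r[C,C] = 1 (diagonal).

R is symmetric with unit diagonal. Assembling:

R = [[1, -0.3653, 0.3446],
 [-0.3653, 1, 0.2796],
 [0.3446, 0.2796, 1]]


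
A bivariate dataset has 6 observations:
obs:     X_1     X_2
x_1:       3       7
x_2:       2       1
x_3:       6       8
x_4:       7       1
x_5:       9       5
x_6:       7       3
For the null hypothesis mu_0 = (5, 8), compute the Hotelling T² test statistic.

Step 1 — sample mean vector:
  mean(X_1) = (3 + 2 + 6 + 7 + 9 + 7) / 6 = 34/6 = 5.6667
  mean(X_2) = (7 + 1 + 8 + 1 + 5 + 3) / 6 = 25/6 = 4.1667
  x̄ = (5.6667, 4.1667),  deviation x̄ - mu_0 = (5.6667, 4.1667) - (5, 8) = (0.6667, -3.8333).

Step 2 — sample covariance matrix, S[i,j] = (1/(n-1)) · Σ_k (x_{k,i} - mean_i) · (x_{k,j} - mean_j), divisor n-1 = 5:
  S[X_1,X_1] = ((-2.6667)·(-2.6667) + (-3.6667)·(-3.6667) + (0.3333)·(0.3333) + (1.3333)·(1.3333) + (3.3333)·(3.3333) + (1.3333)·(1.3333)) / 5 = 35.3333/5 = 7.0667
  S[X_1,X_2] = ((-2.6667)·(2.8333) + (-3.6667)·(-3.1667) + (0.3333)·(3.8333) + (1.3333)·(-3.1667) + (3.3333)·(0.8333) + (1.3333)·(-1.1667)) / 5 = 2.3333/5 = 0.4667
  S[X_2,X_2] = ((2.8333)·(2.8333) + (-3.1667)·(-3.1667) + (3.8333)·(3.8333) + (-3.1667)·(-3.1667) + (0.8333)·(0.8333) + (-1.1667)·(-1.1667)) / 5 = 44.8333/5 = 8.9667
  S = [[7.0667, 0.4667],
 [0.4667, 8.9667]].

Step 3 — invert S. det(S) = 7.0667·8.9667 - (0.4667)² = 63.1467.
  S^{-1} = (1/det) · [[d, -b], [-b, a]] = [[0.142, -0.0074],
 [-0.0074, 0.1119]].

Step 4 — quadratic form (x̄ - mu_0)^T · S^{-1} · (x̄ - mu_0):
  S^{-1} · (x̄ - mu_0) = (0.123, -0.4339),
  (x̄ - mu_0)^T · [...] = (0.6667)·(0.123) + (-3.8333)·(-0.4339) = 1.7453.

Step 5 — scale by n: T² = 6 · 1.7453 = 10.4719.

T² ≈ 10.4719


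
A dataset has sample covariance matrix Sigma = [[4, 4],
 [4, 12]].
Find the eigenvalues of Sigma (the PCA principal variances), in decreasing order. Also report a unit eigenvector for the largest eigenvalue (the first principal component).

Step 1 — characteristic polynomial of 2×2 Sigma:
  det(Sigma - λI) = λ² - trace · λ + det = 0.
  trace = 4 + 12 = 16, det = 4·12 - (4)² = 32.
Step 2 — discriminant:
  Δ = trace² - 4·det = 256 - 128 = 128.
Step 3 — eigenvalues:
  λ = (trace ± √Δ)/2 = (16 ± 11.3137)/2,
  λ_1 = 13.6569,  λ_2 = 2.3431.

Step 4 — unit eigenvector for λ_1: solve (Sigma - λ_1 I)v = 0. First row:
  (4 - 13.6569)·v_x + (4)·v_y = 0, i.e. (-9.6569)·v_x + (4)·v_y = 0,
  so v ∝ (b, λ_1 - a) = (4, 9.6569) = u.
  ||u|| = √((4)² + (9.6569)²) = √(109.2548) ≈ 10.4525,
  v_1 = u/||u|| ≈ (0.3827, 0.9239) (||v_1|| = 1).

λ_1 = 13.6569,  λ_2 = 2.3431;  v_1 ≈ (0.3827, 0.9239)


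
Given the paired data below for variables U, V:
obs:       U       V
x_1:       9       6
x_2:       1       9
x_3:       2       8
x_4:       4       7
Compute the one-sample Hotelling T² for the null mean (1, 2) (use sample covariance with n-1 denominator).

Step 1 — sample mean vector:
  mean(U) = (9 + 1 + 2 + 4) / 4 = 16/4 = 4
  mean(V) = (6 + 9 + 8 + 7) / 4 = 30/4 = 7.5
  x̄ = (4, 7.5),  deviation x̄ - mu_0 = (4, 7.5) - (1, 2) = (3, 5.5).

Step 2 — sample covariance matrix, S[i,j] = (1/(n-1)) · Σ_k (x_{k,i} - mean_i) · (x_{k,j} - mean_j), divisor n-1 = 3:
  S[U,U] = ((5)·(5) + (-3)·(-3) + (-2)·(-2) + (0)·(0)) / 3 = 38/3 = 12.6667
  S[U,V] = ((5)·(-1.5) + (-3)·(1.5) + (-2)·(0.5) + (0)·(-0.5)) / 3 = -13/3 = -4.3333
  S[V,V] = ((-1.5)·(-1.5) + (1.5)·(1.5) + (0.5)·(0.5) + (-0.5)·(-0.5)) / 3 = 5/3 = 1.6667
  S = [[12.6667, -4.3333],
 [-4.3333, 1.6667]].

Step 3 — invert S. det(S) = 12.6667·1.6667 - (-4.3333)² = 2.3333.
  S^{-1} = (1/det) · [[d, -b], [-b, a]] = [[0.7143, 1.8571],
 [1.8571, 5.4286]].

Step 4 — quadratic form (x̄ - mu_0)^T · S^{-1} · (x̄ - mu_0):
  S^{-1} · (x̄ - mu_0) = (12.3571, 35.4286),
  (x̄ - mu_0)^T · [...] = (3)·(12.3571) + (5.5)·(35.4286) = 231.9286.

Step 5 — scale by n: T² = 4 · 231.9286 = 927.7143.

T² ≈ 927.7143


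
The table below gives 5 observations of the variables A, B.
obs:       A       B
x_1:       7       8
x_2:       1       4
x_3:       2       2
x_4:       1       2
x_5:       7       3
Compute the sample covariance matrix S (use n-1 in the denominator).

Step 1 — column means:
  mean(A) = (7 + 1 + 2 + 1 + 7) / 5 = 18/5 = 3.6
  mean(B) = (8 + 4 + 2 + 2 + 3) / 5 = 19/5 = 3.8

Step 2 — sample covariance S[i,j] = (1/(n-1)) · Σ_k (x_{k,i} - mean_i) · (x_{k,j} - mean_j), with n-1 = 4.
  S[A,A] = ((3.4)·(3.4) + (-2.6)·(-2.6) + (-1.6)·(-1.6) + (-2.6)·(-2.6) + (3.4)·(3.4)) / 4 = 39.2/4 = 9.8
  S[A,B] = ((3.4)·(4.2) + (-2.6)·(0.2) + (-1.6)·(-1.8) + (-2.6)·(-1.8) + (3.4)·(-0.8)) / 4 = 18.6/4 = 4.65
  S[B,B] = ((4.2)·(4.2) + (0.2)·(0.2) + (-1.8)·(-1.8) + (-1.8)·(-1.8) + (-0.8)·(-0.8)) / 4 = 24.8/4 = 6.2

S is symmetric (S[j,i] = S[i,j]). Assembling:

S = [[9.8, 4.65],
 [4.65, 6.2]]


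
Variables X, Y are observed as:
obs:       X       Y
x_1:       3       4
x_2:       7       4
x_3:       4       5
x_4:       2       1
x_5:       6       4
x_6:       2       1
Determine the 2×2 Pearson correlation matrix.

Step 1 — column means:
  mean(X) = (3 + 7 + 4 + 2 + 6 + 2) / 6 = 24/6 = 4
  mean(Y) = (4 + 4 + 5 + 1 + 4 + 1) / 6 = 19/6 = 3.1667

Step 2 — sample variances and covariances s[i,j] = (1/(n-1)) · Σ_k (x_{k,i} - mean_i) · (x_{k,j} - mean_j), with n-1 = 5:
  s[X,X] = ((-1)·(-1) + (3)·(3) + (0)·(0) + (-2)·(-2) + (2)·(2) + (-2)·(-2)) / 5 = 22/5 = 4.4
  s[X,Y] = ((-1)·(0.8333) + (3)·(0.8333) + (0)·(1.8333) + (-2)·(-2.1667) + (2)·(0.8333) + (-2)·(-2.1667)) / 5 = 12/5 = 2.4
  s[Y,Y] = ((0.8333)·(0.8333) + (0.8333)·(0.8333) + (1.8333)·(1.8333) + (-2.1667)·(-2.1667) + (0.8333)·(0.8333) + (-2.1667)·(-2.1667)) / 5 = 14.8333/5 = 2.9667
  Sample standard deviations s_i = √(s[i,i]):
  s(X) = √(4.4) = 2.0976
  s(Y) = √(2.9667) = 1.7224

Step 3 — r_{ij} = s_{ij} / (s_i · s_j):
  r[X,X] = 1 (diagonal).
  r[X,Y] = 2.4 / (2.0976 · 1.7224) = 2.4 / 3.6129 = 0.6643
  r[Y,Y] = 1 (diagonal).

R is symmetric with unit diagonal. Assembling:

R = [[1, 0.6643],
 [0.6643, 1]]


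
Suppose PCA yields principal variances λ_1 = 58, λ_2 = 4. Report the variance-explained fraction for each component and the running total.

Step 1 — total variance = trace(Sigma) = Σ λ_i = 58 + 4 = 62.

Step 2 — fraction explained by component i = λ_i / Σ λ:
  PC1: 58/62 = 0.9355
  PC2: 4/62 = 0.0645

Step 3 — cumulative fraction after k components = (λ_1 + ... + λ_k) / Σ λ:
  k = 1: 58/62 = 0.9355
  k = 2: (58 + 4)/62 = 62/62 = 1

Summary (fraction, with percent):

explained: PC1 0.9355 (93.55%), PC2 0.0645 (6.45%);  cumulative: 0.9355, 1


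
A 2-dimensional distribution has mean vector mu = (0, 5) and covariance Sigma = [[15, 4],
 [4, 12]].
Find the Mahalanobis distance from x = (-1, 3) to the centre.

Step 1 — centre the observation: (x - mu) = (-1, -2).

Step 2 — invert Sigma. det(Sigma) = 15·12 - (4)² = 164.
  Sigma^{-1} = (1/det) · [[d, -b], [-b, a]] = [[0.0732, -0.0244],
 [-0.0244, 0.0915]].

Step 3 — form the quadratic (x - mu)^T · Sigma^{-1} · (x - mu):
  Sigma^{-1} · (x - mu) = (-0.0244, -0.1585).
  (x - mu)^T · [Sigma^{-1} · (x - mu)] = (-1)·(-0.0244) + (-2)·(-0.1585) = 0.3415.

Step 4 — take square root: d = √(0.3415) ≈ 0.5843.

d(x, mu) = √(0.3415) ≈ 0.5843


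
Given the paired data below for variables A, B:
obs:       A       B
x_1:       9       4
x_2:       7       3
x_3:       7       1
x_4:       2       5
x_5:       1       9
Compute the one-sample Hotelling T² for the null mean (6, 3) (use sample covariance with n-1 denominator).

Step 1 — sample mean vector:
  mean(A) = (9 + 7 + 7 + 2 + 1) / 5 = 26/5 = 5.2
  mean(B) = (4 + 3 + 1 + 5 + 9) / 5 = 22/5 = 4.4
  x̄ = (5.2, 4.4),  deviation x̄ - mu_0 = (5.2, 4.4) - (6, 3) = (-0.8, 1.4).

Step 2 — sample covariance matrix, S[i,j] = (1/(n-1)) · Σ_k (x_{k,i} - mean_i) · (x_{k,j} - mean_j), divisor n-1 = 4:
  S[A,A] = ((3.8)·(3.8) + (1.8)·(1.8) + (1.8)·(1.8) + (-3.2)·(-3.2) + (-4.2)·(-4.2)) / 4 = 48.8/4 = 12.2
  S[A,B] = ((3.8)·(-0.4) + (1.8)·(-1.4) + (1.8)·(-3.4) + (-3.2)·(0.6) + (-4.2)·(4.6)) / 4 = -31.4/4 = -7.85
  S[B,B] = ((-0.4)·(-0.4) + (-1.4)·(-1.4) + (-3.4)·(-3.4) + (0.6)·(0.6) + (4.6)·(4.6)) / 4 = 35.2/4 = 8.8
  S = [[12.2, -7.85],
 [-7.85, 8.8]].

Step 3 — invert S. det(S) = 12.2·8.8 - (-7.85)² = 45.7375.
  S^{-1} = (1/det) · [[d, -b], [-b, a]] = [[0.1924, 0.1716],
 [0.1716, 0.2667]].

Step 4 — quadratic form (x̄ - mu_0)^T · S^{-1} · (x̄ - mu_0):
  S^{-1} · (x̄ - mu_0) = (0.0864, 0.2361),
  (x̄ - mu_0)^T · [...] = (-0.8)·(0.0864) + (1.4)·(0.2361) = 0.2615.

Step 5 — scale by n: T² = 5 · 0.2615 = 1.3075.

T² ≈ 1.3075


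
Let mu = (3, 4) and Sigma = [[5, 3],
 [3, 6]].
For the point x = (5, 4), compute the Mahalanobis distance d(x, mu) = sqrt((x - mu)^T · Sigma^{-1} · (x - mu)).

Step 1 — centre the observation: (x - mu) = (2, 0).

Step 2 — invert Sigma. det(Sigma) = 5·6 - (3)² = 21.
  Sigma^{-1} = (1/det) · [[d, -b], [-b, a]] = [[0.2857, -0.1429],
 [-0.1429, 0.2381]].

Step 3 — form the quadratic (x - mu)^T · Sigma^{-1} · (x - mu):
  Sigma^{-1} · (x - mu) = (0.5714, -0.2857).
  (x - mu)^T · [Sigma^{-1} · (x - mu)] = (2)·(0.5714) + (0)·(-0.2857) = 1.1429.

Step 4 — take square root: d = √(1.1429) ≈ 1.069.

d(x, mu) = √(1.1429) ≈ 1.069


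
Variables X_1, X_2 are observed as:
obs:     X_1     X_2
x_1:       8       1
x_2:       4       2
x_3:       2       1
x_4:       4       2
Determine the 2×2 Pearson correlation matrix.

Step 1 — column means:
  mean(X_1) = (8 + 4 + 2 + 4) / 4 = 18/4 = 4.5
  mean(X_2) = (1 + 2 + 1 + 2) / 4 = 6/4 = 1.5

Step 2 — sample variances and covariances s[i,j] = (1/(n-1)) · Σ_k (x_{k,i} - mean_i) · (x_{k,j} - mean_j), with n-1 = 3:
  s[X_1,X_1] = ((3.5)·(3.5) + (-0.5)·(-0.5) + (-2.5)·(-2.5) + (-0.5)·(-0.5)) / 3 = 19/3 = 6.3333
  s[X_1,X_2] = ((3.5)·(-0.5) + (-0.5)·(0.5) + (-2.5)·(-0.5) + (-0.5)·(0.5)) / 3 = -1/3 = -0.3333
  s[X_2,X_2] = ((-0.5)·(-0.5) + (0.5)·(0.5) + (-0.5)·(-0.5) + (0.5)·(0.5)) / 3 = 1/3 = 0.3333
  Sample standard deviations s_i = √(s[i,i]):
  s(X_1) = √(6.3333) = 2.5166
  s(X_2) = √(0.3333) = 0.5774

Step 3 — r_{ij} = s_{ij} / (s_i · s_j):
  r[X_1,X_1] = 1 (diagonal).
  r[X_1,X_2] = -0.3333 / (2.5166 · 0.5774) = -0.3333 / 1.453 = -0.2294
  r[X_2,X_2] = 1 (diagonal).

R is symmetric with unit diagonal. Assembling:

R = [[1, -0.2294],
 [-0.2294, 1]]


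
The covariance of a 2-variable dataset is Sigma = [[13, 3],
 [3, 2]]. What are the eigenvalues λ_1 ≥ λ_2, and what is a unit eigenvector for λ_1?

Step 1 — characteristic polynomial of 2×2 Sigma:
  det(Sigma - λI) = λ² - trace · λ + det = 0.
  trace = 13 + 2 = 15, det = 13·2 - (3)² = 17.
Step 2 — discriminant:
  Δ = trace² - 4·det = 225 - 68 = 157.
Step 3 — eigenvalues:
  λ = (trace ± √Δ)/2 = (15 ± 12.53)/2,
  λ_1 = 13.765,  λ_2 = 1.235.

Step 4 — unit eigenvector for λ_1: solve (Sigma - λ_1 I)v = 0. First row:
  (13 - 13.765)·v_x + (3)·v_y = 0, i.e. (-0.765)·v_x + (3)·v_y = 0,
  so v ∝ (b, λ_1 - a) = (3, 0.765) = u.
  ||u|| = √((3)² + (0.765)²) = √(9.5852) ≈ 3.096,
  v_1 = u/||u|| ≈ (0.969, 0.2471) (||v_1|| = 1).

λ_1 = 13.765,  λ_2 = 1.235;  v_1 ≈ (0.969, 0.2471)


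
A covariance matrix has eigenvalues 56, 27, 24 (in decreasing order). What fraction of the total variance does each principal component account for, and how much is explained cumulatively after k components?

Step 1 — total variance = trace(Sigma) = Σ λ_i = 56 + 27 + 24 = 107.

Step 2 — fraction explained by component i = λ_i / Σ λ:
  PC1: 56/107 = 0.5234
  PC2: 27/107 = 0.2523
  PC3: 24/107 = 0.2243

Step 3 — cumulative fraction after k components = (λ_1 + ... + λ_k) / Σ λ:
  k = 1: 56/107 = 0.5234
  k = 2: (56 + 27)/107 = 83/107 = 0.7757
  k = 3: (56 + 27 + 24)/107 = 107/107 = 1

Summary (fraction, with percent):

explained: PC1 0.5234 (52.34%), PC2 0.2523 (25.23%), PC3 0.2243 (22.43%);  cumulative: 0.5234, 0.7757, 1


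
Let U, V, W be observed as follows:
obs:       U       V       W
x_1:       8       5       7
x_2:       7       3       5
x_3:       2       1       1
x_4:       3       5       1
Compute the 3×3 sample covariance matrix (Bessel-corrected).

Step 1 — column means:
  mean(U) = (8 + 7 + 2 + 3) / 4 = 20/4 = 5
  mean(V) = (5 + 3 + 1 + 5) / 4 = 14/4 = 3.5
  mean(W) = (7 + 5 + 1 + 1) / 4 = 14/4 = 3.5

Step 2 — sample covariance S[i,j] = (1/(n-1)) · Σ_k (x_{k,i} - mean_i) · (x_{k,j} - mean_j), with n-1 = 3.
  S[U,U] = ((3)·(3) + (2)·(2) + (-3)·(-3) + (-2)·(-2)) / 3 = 26/3 = 8.6667
  S[U,V] = ((3)·(1.5) + (2)·(-0.5) + (-3)·(-2.5) + (-2)·(1.5)) / 3 = 8/3 = 2.6667
  S[U,W] = ((3)·(3.5) + (2)·(1.5) + (-3)·(-2.5) + (-2)·(-2.5)) / 3 = 26/3 = 8.6667
  S[V,V] = ((1.5)·(1.5) + (-0.5)·(-0.5) + (-2.5)·(-2.5) + (1.5)·(1.5)) / 3 = 11/3 = 3.6667
  S[V,W] = ((1.5)·(3.5) + (-0.5)·(1.5) + (-2.5)·(-2.5) + (1.5)·(-2.5)) / 3 = 7/3 = 2.3333
  S[W,W] = ((3.5)·(3.5) + (1.5)·(1.5) + (-2.5)·(-2.5) + (-2.5)·(-2.5)) / 3 = 27/3 = 9

S is symmetric (S[j,i] = S[i,j]). Assembling:

S = [[8.6667, 2.6667, 8.6667],
 [2.6667, 3.6667, 2.3333],
 [8.6667, 2.3333, 9]]


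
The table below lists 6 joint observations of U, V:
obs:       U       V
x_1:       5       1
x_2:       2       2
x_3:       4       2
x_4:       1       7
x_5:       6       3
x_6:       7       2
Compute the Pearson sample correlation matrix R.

Step 1 — column means:
  mean(U) = (5 + 2 + 4 + 1 + 6 + 7) / 6 = 25/6 = 4.1667
  mean(V) = (1 + 2 + 2 + 7 + 3 + 2) / 6 = 17/6 = 2.8333

Step 2 — sample variances and covariances s[i,j] = (1/(n-1)) · Σ_k (x_{k,i} - mean_i) · (x_{k,j} - mean_j), with n-1 = 5:
  s[U,U] = ((0.8333)·(0.8333) + (-2.1667)·(-2.1667) + (-0.1667)·(-0.1667) + (-3.1667)·(-3.1667) + (1.8333)·(1.8333) + (2.8333)·(2.8333)) / 5 = 26.8333/5 = 5.3667
  s[U,V] = ((0.8333)·(-1.8333) + (-2.1667)·(-0.8333) + (-0.1667)·(-0.8333) + (-3.1667)·(4.1667) + (1.8333)·(0.1667) + (2.8333)·(-0.8333)) / 5 = -14.8333/5 = -2.9667
  s[V,V] = ((-1.8333)·(-1.8333) + (-0.8333)·(-0.8333) + (-0.8333)·(-0.8333) + (4.1667)·(4.1667) + (0.1667)·(0.1667) + (-0.8333)·(-0.8333)) / 5 = 22.8333/5 = 4.5667
  Sample standard deviations s_i = √(s[i,i]):
  s(U) = √(5.3667) = 2.3166
  s(V) = √(4.5667) = 2.137

Step 3 — r_{ij} = s_{ij} / (s_i · s_j):
  r[U,U] = 1 (diagonal).
  r[U,V] = -2.9667 / (2.3166 · 2.137) = -2.9667 / 4.9505 = -0.5993
  r[V,V] = 1 (diagonal).

R is symmetric with unit diagonal. Assembling:

R = [[1, -0.5993],
 [-0.5993, 1]]


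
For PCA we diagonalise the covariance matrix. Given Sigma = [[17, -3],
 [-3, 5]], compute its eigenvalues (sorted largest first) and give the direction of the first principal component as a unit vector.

Step 1 — characteristic polynomial of 2×2 Sigma:
  det(Sigma - λI) = λ² - trace · λ + det = 0.
  trace = 17 + 5 = 22, det = 17·5 - (-3)² = 76.
Step 2 — discriminant:
  Δ = trace² - 4·det = 484 - 304 = 180.
Step 3 — eigenvalues:
  λ = (trace ± √Δ)/2 = (22 ± 13.4164)/2,
  λ_1 = 17.7082,  λ_2 = 4.2918.

Step 4 — unit eigenvector for λ_1: solve (Sigma - λ_1 I)v = 0. First row:
  (17 - 17.7082)·v_x + (-3)·v_y = 0, i.e. (-0.7082)·v_x + (-3)·v_y = 0,
  so v ∝ (b, λ_1 - a) = (-3, 0.7082); multiply by -1 so the first entry is positive: u = (3, -0.7082).
  ||u|| = √((3)² + (-0.7082)²) = √(9.5016) ≈ 3.0825,
  v_1 = u/||u|| ≈ (0.9732, -0.2298) (||v_1|| = 1).

λ_1 = 17.7082,  λ_2 = 4.2918;  v_1 ≈ (0.9732, -0.2298)


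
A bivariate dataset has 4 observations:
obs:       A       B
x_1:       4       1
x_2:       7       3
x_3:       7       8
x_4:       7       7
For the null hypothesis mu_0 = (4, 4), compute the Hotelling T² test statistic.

Step 1 — sample mean vector:
  mean(A) = (4 + 7 + 7 + 7) / 4 = 25/4 = 6.25
  mean(B) = (1 + 3 + 8 + 7) / 4 = 19/4 = 4.75
  x̄ = (6.25, 4.75),  deviation x̄ - mu_0 = (6.25, 4.75) - (4, 4) = (2.25, 0.75).

Step 2 — sample covariance matrix, S[i,j] = (1/(n-1)) · Σ_k (x_{k,i} - mean_i) · (x_{k,j} - mean_j), divisor n-1 = 3:
  S[A,A] = ((-2.25)·(-2.25) + (0.75)·(0.75) + (0.75)·(0.75) + (0.75)·(0.75)) / 3 = 6.75/3 = 2.25
  S[A,B] = ((-2.25)·(-3.75) + (0.75)·(-1.75) + (0.75)·(3.25) + (0.75)·(2.25)) / 3 = 11.25/3 = 3.75
  S[B,B] = ((-3.75)·(-3.75) + (-1.75)·(-1.75) + (3.25)·(3.25) + (2.25)·(2.25)) / 3 = 32.75/3 = 10.9167
  S = [[2.25, 3.75],
 [3.75, 10.9167]].

Step 3 — invert S. det(S) = 2.25·10.9167 - (3.75)² = 10.5.
  S^{-1} = (1/det) · [[d, -b], [-b, a]] = [[1.0397, -0.3571],
 [-0.3571, 0.2143]].

Step 4 — quadratic form (x̄ - mu_0)^T · S^{-1} · (x̄ - mu_0):
  S^{-1} · (x̄ - mu_0) = (2.0714, -0.6429),
  (x̄ - mu_0)^T · [...] = (2.25)·(2.0714) + (0.75)·(-0.6429) = 4.1786.

Step 5 — scale by n: T² = 4 · 4.1786 = 16.7143.

T² ≈ 16.7143


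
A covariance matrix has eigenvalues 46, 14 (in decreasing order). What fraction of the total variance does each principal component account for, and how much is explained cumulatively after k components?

Step 1 — total variance = trace(Sigma) = Σ λ_i = 46 + 14 = 60.

Step 2 — fraction explained by component i = λ_i / Σ λ:
  PC1: 46/60 = 0.7667
  PC2: 14/60 = 0.2333

Step 3 — cumulative fraction after k components = (λ_1 + ... + λ_k) / Σ λ:
  k = 1: 46/60 = 0.7667
  k = 2: (46 + 14)/60 = 60/60 = 1

Summary (fraction, with percent):

explained: PC1 0.7667 (76.67%), PC2 0.2333 (23.33%);  cumulative: 0.7667, 1


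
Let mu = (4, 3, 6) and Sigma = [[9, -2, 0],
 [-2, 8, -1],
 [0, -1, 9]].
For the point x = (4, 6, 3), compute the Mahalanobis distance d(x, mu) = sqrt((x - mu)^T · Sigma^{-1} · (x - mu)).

Step 1 — centre the observation: (x - mu) = (0, 3, -3).

Step 2 — invert Sigma (cofactor / det for 3×3, or solve directly):
  Sigma^{-1} = [[0.1177, 0.0299, 0.0033],
 [0.0299, 0.1343, 0.0149],
 [0.0033, 0.0149, 0.1128]].

Step 3 — form the quadratic (x - mu)^T · Sigma^{-1} · (x - mu):
  Sigma^{-1} · (x - mu) = (0.0796, 0.3582, -0.2935).
  (x - mu)^T · [Sigma^{-1} · (x - mu)] = (0)·(0.0796) + (3)·(0.3582) + (-3)·(-0.2935) = 1.9552.

Step 4 — take square root: d = √(1.9552) ≈ 1.3983.

d(x, mu) = √(1.9552) ≈ 1.3983


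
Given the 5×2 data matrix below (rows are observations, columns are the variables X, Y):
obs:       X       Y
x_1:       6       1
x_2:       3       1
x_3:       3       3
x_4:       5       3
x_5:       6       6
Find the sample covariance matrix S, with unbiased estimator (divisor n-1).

Step 1 — column means:
  mean(X) = (6 + 3 + 3 + 5 + 6) / 5 = 23/5 = 4.6
  mean(Y) = (1 + 1 + 3 + 3 + 6) / 5 = 14/5 = 2.8

Step 2 — sample covariance S[i,j] = (1/(n-1)) · Σ_k (x_{k,i} - mean_i) · (x_{k,j} - mean_j), with n-1 = 4.
  S[X,X] = ((1.4)·(1.4) + (-1.6)·(-1.6) + (-1.6)·(-1.6) + (0.4)·(0.4) + (1.4)·(1.4)) / 4 = 9.2/4 = 2.3
  S[X,Y] = ((1.4)·(-1.8) + (-1.6)·(-1.8) + (-1.6)·(0.2) + (0.4)·(0.2) + (1.4)·(3.2)) / 4 = 4.6/4 = 1.15
  S[Y,Y] = ((-1.8)·(-1.8) + (-1.8)·(-1.8) + (0.2)·(0.2) + (0.2)·(0.2) + (3.2)·(3.2)) / 4 = 16.8/4 = 4.2

S is symmetric (S[j,i] = S[i,j]). Assembling:

S = [[2.3, 1.15],
 [1.15, 4.2]]


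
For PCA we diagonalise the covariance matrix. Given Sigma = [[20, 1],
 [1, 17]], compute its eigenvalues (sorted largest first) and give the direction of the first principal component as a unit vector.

Step 1 — characteristic polynomial of 2×2 Sigma:
  det(Sigma - λI) = λ² - trace · λ + det = 0.
  trace = 20 + 17 = 37, det = 20·17 - (1)² = 339.
Step 2 — discriminant:
  Δ = trace² - 4·det = 1369 - 1356 = 13.
Step 3 — eigenvalues:
  λ = (trace ± √Δ)/2 = (37 ± 3.6056)/2,
  λ_1 = 20.3028,  λ_2 = 16.6972.

Step 4 — unit eigenvector for λ_1: solve (Sigma - λ_1 I)v = 0. First row:
  (20 - 20.3028)·v_x + (1)·v_y = 0, i.e. (-0.3028)·v_x + (1)·v_y = 0,
  so v ∝ (b, λ_1 - a) = (1, 0.3028) = u.
  ||u|| = √((1)² + (0.3028)²) = √(1.0917) ≈ 1.0448,
  v_1 = u/||u|| ≈ (0.9571, 0.2898) (||v_1|| = 1).

λ_1 = 20.3028,  λ_2 = 16.6972;  v_1 ≈ (0.9571, 0.2898)


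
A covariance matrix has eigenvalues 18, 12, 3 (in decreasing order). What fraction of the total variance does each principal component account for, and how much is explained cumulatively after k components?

Step 1 — total variance = trace(Sigma) = Σ λ_i = 18 + 12 + 3 = 33.

Step 2 — fraction explained by component i = λ_i / Σ λ:
  PC1: 18/33 = 0.5455
  PC2: 12/33 = 0.3636
  PC3: 3/33 = 0.0909

Step 3 — cumulative fraction after k components = (λ_1 + ... + λ_k) / Σ λ:
  k = 1: 18/33 = 0.5455
  k = 2: (18 + 12)/33 = 30/33 = 0.9091
  k = 3: (18 + 12 + 3)/33 = 33/33 = 1

Summary (fraction, with percent):

explained: PC1 0.5455 (54.55%), PC2 0.3636 (36.36%), PC3 0.0909 (9.09%);  cumulative: 0.5455, 0.9091, 1
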